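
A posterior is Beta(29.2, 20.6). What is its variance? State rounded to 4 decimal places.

Var = αβ/[(α+β)²(α+β+1)] = (29.2×20.6)/(49.8²×50.8) = 601.52/125986.032 = 0.0048.

0.0048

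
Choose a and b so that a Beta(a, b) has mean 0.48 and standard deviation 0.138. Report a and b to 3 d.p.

First σ² = 0.019044. Setting a = μn, b = (1−μ)n with n = a+b,
μ(1−μ)/(n+1) = 0.019044 ⇒ n+1 = 0.2496/0.019044 = 13.1065 ⇒ n = 12.1065.
Hence a = 0.48×12.1065 = 5.811, b = 0.52×12.1065 = 6.295.

a = 5.811, b = 6.295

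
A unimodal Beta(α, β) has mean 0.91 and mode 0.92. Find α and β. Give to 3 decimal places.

α = 76.440, β = 7.560

With s = α+β: μ = α/s and mode = (α−1)/(s−2). Eliminating α = μs,
μs − 1 = m(s−2) ⇒ s(μ−m) = 1−2m ⇒ s = -0.84/-0.01 = 84.0000.
So α = μs = 76.440, β = (1−μ)s = 7.560.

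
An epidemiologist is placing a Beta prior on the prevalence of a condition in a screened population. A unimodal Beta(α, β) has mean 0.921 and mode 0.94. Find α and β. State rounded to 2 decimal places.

Let s = α+β. Mean gives α = μs = 0.921s; mode gives (α−1)/(s−2) = 0.94.
Substituting: 0.921s − 1 = 0.94(s−2) = 0.94s − 1.88, so -0.019s = -0.88 and s = 46.3158.
Then α = 0.921×46.3158 = 42.66 and β = s−α = 3.66.

α = 42.66, β = 3.66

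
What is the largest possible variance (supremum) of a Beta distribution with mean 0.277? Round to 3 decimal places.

0.200

For fixed mean μ the Beta variance is μ(1−μ)/(α+β+1), increasing as α+β decreases.
Its least upper bound (not attained) is μ(1−μ) = 0.277·0.723 = 0.200.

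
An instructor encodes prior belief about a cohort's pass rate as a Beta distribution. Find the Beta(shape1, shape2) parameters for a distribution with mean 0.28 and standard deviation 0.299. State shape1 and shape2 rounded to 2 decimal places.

shape1 = 0.35, shape2 = 0.90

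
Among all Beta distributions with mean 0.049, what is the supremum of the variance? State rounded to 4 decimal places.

For fixed mean μ the Beta variance is μ(1−μ)/(α+β+1), increasing as α+β decreases.
Its least upper bound (not attained) is μ(1−μ) = 0.049·0.951 = 0.0466.

0.0466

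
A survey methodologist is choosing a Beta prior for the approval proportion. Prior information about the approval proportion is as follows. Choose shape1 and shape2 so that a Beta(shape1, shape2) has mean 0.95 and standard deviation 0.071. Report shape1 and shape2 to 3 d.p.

σ² = 0.071² = 0.005041.
With s = shape1+shape2, Var = μ(1−μ)/(s+1), so s+1 = (0.95×0.05)/0.005041 = 9.4227 and s = 8.4227.
shape1 = μs = 8.002, shape2 = (1−μ)s = 0.421.

shape1 = 8.002, shape2 = 0.421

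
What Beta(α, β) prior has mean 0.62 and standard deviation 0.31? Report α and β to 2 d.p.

α = 0.90, β = 0.55

Variance = 0.31² = 0.0961. The moment-matching identity α+β = μ(1−μ)/Var − 1 gives
α+β = 0.2356/0.0961 − 1 = 1.4516, so α = μ·1.4516 = 0.90 and β = (1−μ)·1.4516 = 0.55.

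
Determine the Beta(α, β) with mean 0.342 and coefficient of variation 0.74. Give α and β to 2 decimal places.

α = 0.86, β = 1.65

σ = CV·μ = 0.74×0.342 = 0.25308, so σ² = 0.064049.
s+1 = μ(1−μ)/σ² = 0.225036/0.064049 = 3.5135, so s = α+β = 2.5135.
α = μs = 0.86, β = (1−μ)s = 1.65.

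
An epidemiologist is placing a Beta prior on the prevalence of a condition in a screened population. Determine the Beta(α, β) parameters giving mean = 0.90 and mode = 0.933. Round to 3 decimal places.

α = 23.618, β = 2.624

Let s = α+β. Mean gives α = μs = 0.90s; mode gives (α−1)/(s−2) = 0.933.
Substituting: 0.90s − 1 = 0.933(s−2) = 0.933s − 1.866, so -0.033s = -0.866 and s = 26.2424.
Then α = 0.90×26.2424 = 23.618 and β = s−α = 2.624.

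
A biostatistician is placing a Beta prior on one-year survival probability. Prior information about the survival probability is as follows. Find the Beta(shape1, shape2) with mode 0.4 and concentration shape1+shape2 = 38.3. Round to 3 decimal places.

shape1 = 15.520, shape2 = 22.780

For shape1,shape2>1 the mode is (shape1−1)/(shape1+shape2−2), so shape1 = mode·(κ−2)+1 = 0.4×36.3+1 = 15.520.
And shape2 = (1−mode)·(κ−2)+1 = 0.6×36.3+1 = 22.780.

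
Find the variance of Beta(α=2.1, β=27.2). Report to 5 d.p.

0.00220

μ = 2.1/29.3 = 0.071672; Var = μ(1−μ)/(α+β+1) = 0.0665354/30.3 = 0.00220.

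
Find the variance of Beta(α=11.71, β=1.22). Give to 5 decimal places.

0.00613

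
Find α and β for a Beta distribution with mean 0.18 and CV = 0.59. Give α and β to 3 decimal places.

α = 2.176, β = 9.911

Var = (CV·μ)² = (0.59×0.18)² = 0.011278.
α+β = μ(1−μ)/Var − 1 = 0.1476/0.011278 − 1 = 12.0869.
Thus α = 0.18·12.0869 = 2.176 and β = 0.82·12.0869 = 9.911.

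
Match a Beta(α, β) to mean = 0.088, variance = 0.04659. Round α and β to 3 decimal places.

Let s = α+β. The Beta variance is μ(1−μ)/(s+1).
So s+1 = μ(1−μ)/σ² = (0.088×0.912)/0.04659 = 0.080256/0.04659 = 1.7226, giving s = 0.7226.
Then α = μs = 0.088×0.7226 = 0.064 and β = (1−μ)s = 0.912×0.7226 = 0.659.

α = 0.064, β = 0.659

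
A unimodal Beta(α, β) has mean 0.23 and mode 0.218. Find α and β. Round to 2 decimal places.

With s = α+β: μ = α/s and mode = (α−1)/(s−2). Eliminating α = μs,
μs − 1 = m(s−2) ⇒ s(μ−m) = 1−2m ⇒ s = 0.564/0.012 = 47.0000.
So α = μs = 10.81, β = (1−μ)s = 36.19.

α = 10.81, β = 36.19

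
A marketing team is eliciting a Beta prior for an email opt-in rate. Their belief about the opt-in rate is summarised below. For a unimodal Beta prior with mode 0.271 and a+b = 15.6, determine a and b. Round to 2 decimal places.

a = 4.69, b = 10.91

For a,b>1 the mode is (a−1)/(a+b−2), so a = mode·(κ−2)+1 = 0.271×13.6+1 = 4.69.
And b = (1−mode)·(κ−2)+1 = 0.729×13.6+1 = 10.91.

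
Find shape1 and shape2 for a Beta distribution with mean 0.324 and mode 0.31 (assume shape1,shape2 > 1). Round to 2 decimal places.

With s = shape1+shape2: μ = shape1/s and mode = (shape1−1)/(s−2). Eliminating shape1 = μs,
μs − 1 = m(s−2) ⇒ s(μ−m) = 1−2m ⇒ s = 0.38/0.014 = 27.1429.
So shape1 = μs = 8.79, shape2 = (1−μ)s = 18.35.

shape1 = 8.79, shape2 = 18.35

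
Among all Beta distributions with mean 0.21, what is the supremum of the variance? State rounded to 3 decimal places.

0.166

Var = μ(1−μ)/(α+β+1), which approaches μ(1−μ) as α+β → 0.
So the supremum is μ(1−μ) = 0.21×0.79 = 0.166.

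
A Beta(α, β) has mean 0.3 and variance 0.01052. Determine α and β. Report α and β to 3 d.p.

α = 5.689, β = 13.273

By moment matching, α+β = μ(1−μ)/σ² − 1 = (0.3·0.7)/0.01052 − 1 = 19.9620 − 1 = 18.9620.
Since α/(α+β) = μ, α = 0.3·18.9620 = 5.689 and β = 0.7·18.9620 = 13.273.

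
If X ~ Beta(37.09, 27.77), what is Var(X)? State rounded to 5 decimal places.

0.00372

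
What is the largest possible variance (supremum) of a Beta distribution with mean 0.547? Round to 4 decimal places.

Var = μ(1−μ)/(α+β+1), which approaches μ(1−μ) as α+β → 0.
So the supremum is μ(1−μ) = 0.547×0.453 = 0.2478.

0.2478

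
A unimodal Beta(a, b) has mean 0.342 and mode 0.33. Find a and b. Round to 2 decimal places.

With s = a+b: μ = a/s and mode = (a−1)/(s−2). Eliminating a = μs,
μs − 1 = m(s−2) ⇒ s(μ−m) = 1−2m ⇒ s = 0.34/0.012 = 28.3333.
So a = μs = 9.69, b = (1−μ)s = 18.64.

a = 9.69, b = 18.64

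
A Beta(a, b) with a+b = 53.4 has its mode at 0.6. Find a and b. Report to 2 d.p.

a = 31.84, b = 21.56

Mode = (a−1)/(κ−2) with κ = a+b, so a−1 = 0.6·51.4 = 30.84.
a = 31.84; b = κ − a = 21.56.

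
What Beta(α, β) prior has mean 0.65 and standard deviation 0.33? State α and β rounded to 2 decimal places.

First σ² = 0.1089. Setting α = μn, β = (1−μ)n with n = α+β,
μ(1−μ)/(n+1) = 0.1089 ⇒ n+1 = 0.2275/0.1089 = 2.0891 ⇒ n = 1.0891.
Hence α = 0.65×1.0891 = 0.71, β = 0.35×1.0891 = 0.38.

α = 0.71, β = 0.38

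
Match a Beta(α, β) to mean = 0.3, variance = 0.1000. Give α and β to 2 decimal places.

Let s = α+β. The Beta variance is μ(1−μ)/(s+1).
So s+1 = μ(1−μ)/σ² = (0.3×0.7)/0.1000 = 0.21/0.1000 = 2.1000, giving s = 1.1000.
Then α = μs = 0.3×1.1000 = 0.33 and β = (1−μ)s = 0.7×1.1000 = 0.77.

α = 0.33, β = 0.77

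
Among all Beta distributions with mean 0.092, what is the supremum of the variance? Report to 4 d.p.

0.0835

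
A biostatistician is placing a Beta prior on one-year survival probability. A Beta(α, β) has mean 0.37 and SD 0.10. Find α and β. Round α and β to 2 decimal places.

α = 8.25, β = 14.06

σ² = 0.10² = 0.0100.
With s = α+β, Var = μ(1−μ)/(s+1), so s+1 = (0.37×0.63)/0.0100 = 23.3100 and s = 22.3100.
α = μs = 8.25, β = (1−μ)s = 14.06.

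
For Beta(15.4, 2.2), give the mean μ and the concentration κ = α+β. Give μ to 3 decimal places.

μ = 0.875, κ = 17.6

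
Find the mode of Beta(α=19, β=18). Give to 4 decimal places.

With α,β > 1, mode = (α−1)/(α+β−2) = 18/35 = 0.5143.

0.5143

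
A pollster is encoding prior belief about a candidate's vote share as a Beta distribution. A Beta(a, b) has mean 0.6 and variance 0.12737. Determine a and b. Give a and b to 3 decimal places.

a = 0.531, b = 0.354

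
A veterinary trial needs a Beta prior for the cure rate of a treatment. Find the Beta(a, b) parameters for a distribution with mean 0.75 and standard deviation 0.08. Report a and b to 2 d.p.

a = 21.22, b = 7.07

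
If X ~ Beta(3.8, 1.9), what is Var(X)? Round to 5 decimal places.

0.03317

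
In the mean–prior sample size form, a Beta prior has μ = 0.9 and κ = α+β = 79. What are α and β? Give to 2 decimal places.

Split κ in proportion μ : (1−μ): α = 0.9·79 = 71.10, β = 79 − 71.10 = 7.90.

α = 71.10, β = 7.90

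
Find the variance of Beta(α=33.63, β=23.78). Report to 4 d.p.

0.0042

μ = 33.63/57.41 = 0.585786; Var = μ(1−μ)/(α+β+1) = 0.2426407/58.41 = 0.0042.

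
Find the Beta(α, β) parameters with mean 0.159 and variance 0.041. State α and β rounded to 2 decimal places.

Let s = α+β. The Beta variance is μ(1−μ)/(s+1).
So s+1 = μ(1−μ)/σ² = (0.159×0.841)/0.041 = 0.133719/0.041 = 3.2614, giving s = 2.2614.
Then α = μs = 0.159×2.2614 = 0.36 and β = (1−μ)s = 0.841×2.2614 = 1.90.

α = 0.36, β = 1.90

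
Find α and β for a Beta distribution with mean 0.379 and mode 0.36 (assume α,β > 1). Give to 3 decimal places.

Let s = α+β. Mean gives α = μs = 0.379s; mode gives (α−1)/(s−2) = 0.36.
Substituting: 0.379s − 1 = 0.36(s−2) = 0.36s − 0.72, so 0.019s = 0.28 and s = 14.7368.
Then α = 0.379×14.7368 = 5.585 and β = s−α = 9.152.

α = 5.585, β = 9.152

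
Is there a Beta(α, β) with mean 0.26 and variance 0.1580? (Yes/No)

For any Beta, Var(X) < E[X]·(1−E[X]).
Here μ(1−μ) = 0.26×0.74 = 0.1924, and 0.1580 < 0.1924.

Yes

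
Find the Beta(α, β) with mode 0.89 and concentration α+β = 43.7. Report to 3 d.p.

For α,β>1 the mode is (α−1)/(α+β−2), so α = mode·(κ−2)+1 = 0.89×41.7+1 = 38.113.
And β = (1−mode)·(κ−2)+1 = 0.11×41.7+1 = 5.587.

α = 38.113, β = 5.587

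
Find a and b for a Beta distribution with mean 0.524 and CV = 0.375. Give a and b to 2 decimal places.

a = 2.86, b = 2.60

σ = CV·μ = 0.375×0.524 = 0.19650, so σ² = 0.038612.
s+1 = μ(1−μ)/σ² = 0.249424/0.038612 = 6.4597, so s = a+b = 5.4597.
a = μs = 2.86, b = (1−μ)s = 2.60.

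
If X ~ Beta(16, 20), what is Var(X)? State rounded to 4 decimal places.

α+β = 36 and αβ = 320, so Var = αβ/[(α+β)²(α+β+1)] = 320/47952 = 0.0067.

0.0067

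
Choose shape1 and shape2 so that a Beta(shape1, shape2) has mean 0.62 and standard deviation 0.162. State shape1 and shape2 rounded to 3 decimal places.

shape1 = 4.946, shape2 = 3.031

First σ² = 0.026244. Setting shape1 = μn, shape2 = (1−μ)n with n = shape1+shape2,
μ(1−μ)/(n+1) = 0.026244 ⇒ n+1 = 0.2356/0.026244 = 8.9773 ⇒ n = 7.9773.
Hence shape1 = 0.62×7.9773 = 4.946, shape2 = 0.38×7.9773 = 3.031.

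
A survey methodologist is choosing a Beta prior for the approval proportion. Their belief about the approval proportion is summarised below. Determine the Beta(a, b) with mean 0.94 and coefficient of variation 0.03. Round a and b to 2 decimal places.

a = 65.73, b = 4.20

Var = (CV·μ)² = (0.03×0.94)² = 0.000795.
a+b = μ(1−μ)/Var − 1 = 0.0564/0.000795 − 1 = 69.9220.
Thus a = 0.94·69.9220 = 65.73 and b = 0.06·69.9220 = 4.20.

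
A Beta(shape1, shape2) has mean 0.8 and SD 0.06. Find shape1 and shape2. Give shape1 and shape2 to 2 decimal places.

shape1 = 34.76, shape2 = 8.69

Variance = 0.06² = 0.0036. The moment-matching identity shape1+shape2 = μ(1−μ)/Var − 1 gives
shape1+shape2 = 0.16/0.0036 − 1 = 43.4444, so shape1 = μ·43.4444 = 34.76 and shape2 = (1−μ)·43.4444 = 8.69.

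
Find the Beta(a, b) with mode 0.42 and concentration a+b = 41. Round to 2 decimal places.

a = 17.38, b = 23.62

Mode = (a−1)/(κ−2) with κ = a+b, so a−1 = 0.42·39 = 16.38.
a = 17.38; b = κ − a = 23.62.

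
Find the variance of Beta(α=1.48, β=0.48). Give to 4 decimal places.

α+β = 1.96 and αβ = 0.7104, so Var = αβ/[(α+β)²(α+β+1)] = 0.7104/11.371136 = 0.0625.

0.0625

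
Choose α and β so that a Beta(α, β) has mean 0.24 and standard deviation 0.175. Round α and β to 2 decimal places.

α = 1.19, β = 3.77

σ² = 0.175² = 0.030625.
With s = α+β, Var = μ(1−μ)/(s+1), so s+1 = (0.24×0.76)/0.030625 = 5.9559 and s = 4.9559.
α = μs = 1.19, β = (1−μ)s = 3.77.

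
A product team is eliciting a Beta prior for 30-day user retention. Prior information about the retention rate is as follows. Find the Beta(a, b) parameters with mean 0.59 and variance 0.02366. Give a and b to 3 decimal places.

a = 5.442, b = 3.782

Let s = a+b. The Beta variance is μ(1−μ)/(s+1).
So s+1 = μ(1−μ)/σ² = (0.59×0.41)/0.02366 = 0.2419/0.02366 = 10.2240, giving s = 9.2240.
Then a = μs = 0.59×9.2240 = 5.442 and b = (1−μ)s = 0.41×9.2240 = 3.782.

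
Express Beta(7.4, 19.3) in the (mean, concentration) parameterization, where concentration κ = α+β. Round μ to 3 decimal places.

κ = α+β = 7.4+19.3 = 26.7; μ = α/κ = 7.4/26.7 = 0.277.

μ = 0.277, κ = 26.7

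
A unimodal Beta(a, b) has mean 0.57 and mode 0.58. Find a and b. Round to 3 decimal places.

With s = a+b: μ = a/s and mode = (a−1)/(s−2). Eliminating a = μs,
μs − 1 = m(s−2) ⇒ s(μ−m) = 1−2m ⇒ s = -0.16/-0.01 = 16.0000.
So a = μs = 9.120, b = (1−μ)s = 6.880.

a = 9.120, b = 6.880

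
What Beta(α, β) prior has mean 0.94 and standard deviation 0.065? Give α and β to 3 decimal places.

First σ² = 0.004225. Setting α = μn, β = (1−μ)n with n = α+β,
μ(1−μ)/(n+1) = 0.004225 ⇒ n+1 = 0.0564/0.004225 = 13.3491 ⇒ n = 12.3491.
Hence α = 0.94×12.3491 = 11.608, β = 0.06×12.3491 = 0.741.

α = 11.608, β = 0.741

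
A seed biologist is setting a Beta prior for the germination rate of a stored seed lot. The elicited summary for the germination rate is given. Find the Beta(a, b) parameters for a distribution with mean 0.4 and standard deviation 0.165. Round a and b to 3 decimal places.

a = 3.126, b = 4.689

Variance = 0.165² = 0.027225. The moment-matching identity a+b = μ(1−μ)/Var − 1 gives
a+b = 0.24/0.027225 − 1 = 7.8154, so a = μ·7.8154 = 3.126 and b = (1−μ)·7.8154 = 4.689.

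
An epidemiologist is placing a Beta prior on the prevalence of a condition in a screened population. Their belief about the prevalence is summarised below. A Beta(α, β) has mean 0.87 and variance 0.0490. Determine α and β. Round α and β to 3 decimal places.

Write ν = α+β; then α = μν and Var = μ(1−μ)/(ν+1).
ν = μ(1−μ)/Var − 1 = 0.1131/0.0490 − 1 = 1.3082.
α = 0.87·1.3082 = 1.138, β = 0.13·1.3082 = 0.170.

α = 1.138, β = 0.170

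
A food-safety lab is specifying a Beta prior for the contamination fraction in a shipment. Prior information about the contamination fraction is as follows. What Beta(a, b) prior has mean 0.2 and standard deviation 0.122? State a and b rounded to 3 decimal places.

Variance = 0.122² = 0.014884. The moment-matching identity a+b = μ(1−μ)/Var − 1 gives
a+b = 0.16/0.014884 − 1 = 9.7498, so a = μ·9.7498 = 1.950 and b = (1−μ)·9.7498 = 7.800.

a = 1.950, b = 7.800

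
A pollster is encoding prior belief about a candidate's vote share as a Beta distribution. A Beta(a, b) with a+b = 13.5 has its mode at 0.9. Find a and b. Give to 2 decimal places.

For a,b>1 the mode is (a−1)/(a+b−2), so a = mode·(κ−2)+1 = 0.9×11.5+1 = 11.35.
And b = (1−mode)·(κ−2)+1 = 0.1×11.5+1 = 2.15.

a = 11.35, b = 2.15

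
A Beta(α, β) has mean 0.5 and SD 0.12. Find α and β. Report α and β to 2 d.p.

α = 8.18, β = 8.18

First σ² = 0.0144. Setting α = μn, β = (1−μ)n with n = α+β,
μ(1−μ)/(n+1) = 0.0144 ⇒ n+1 = 0.25/0.0144 = 17.3611 ⇒ n = 16.3611.
Hence α = 0.5×16.3611 = 8.18, β = 0.5×16.3611 = 8.18.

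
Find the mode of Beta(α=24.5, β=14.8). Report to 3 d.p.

0.630

The density x^(α−1)(1−x)^(β−1) is maximised at (α−1)/(α+β−2) = 23.5/37.3 = 0.630.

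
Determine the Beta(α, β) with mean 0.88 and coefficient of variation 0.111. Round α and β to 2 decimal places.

α = 8.86, β = 1.21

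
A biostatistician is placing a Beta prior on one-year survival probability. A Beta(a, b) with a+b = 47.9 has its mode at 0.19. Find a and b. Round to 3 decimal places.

For a,b>1 the mode is (a−1)/(a+b−2), so a = mode·(κ−2)+1 = 0.19×45.9+1 = 9.721.
And b = (1−mode)·(κ−2)+1 = 0.81×45.9+1 = 38.179.

a = 9.721, b = 38.179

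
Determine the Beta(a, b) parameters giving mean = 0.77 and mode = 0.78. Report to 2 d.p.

a = 43.12, b = 12.88

With s = a+b: μ = a/s and mode = (a−1)/(s−2). Eliminating a = μs,
μs − 1 = m(s−2) ⇒ s(μ−m) = 1−2m ⇒ s = -0.56/-0.01 = 56.0000.
So a = μs = 43.12, b = (1−μ)s = 12.88.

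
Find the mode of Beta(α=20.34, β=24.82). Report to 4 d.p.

With α,β > 1, mode = (α−1)/(α+β−2) = 19.34/43.16 = 0.4481.

0.4481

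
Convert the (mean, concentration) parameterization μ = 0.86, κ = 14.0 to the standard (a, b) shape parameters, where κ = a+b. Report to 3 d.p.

a = μκ = 0.86×14.0 = 12.040 and b = (1−μ)κ = 0.14×14.0 = 1.960.

a = 12.040, b = 1.960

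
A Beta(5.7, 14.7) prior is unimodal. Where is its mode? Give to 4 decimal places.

0.2554

With α,β > 1, mode = (α−1)/(α+β−2) = 4.7/18.4 = 0.2554.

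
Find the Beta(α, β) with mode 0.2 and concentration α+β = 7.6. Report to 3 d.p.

α = 2.120, β = 5.480

Since the density peak of Beta(α,β) is at (α−1)/(α+β−2),
α = 1 + 0.2(7.6−2) = 2.120 and β = 7.6 − 2.120 = 5.480.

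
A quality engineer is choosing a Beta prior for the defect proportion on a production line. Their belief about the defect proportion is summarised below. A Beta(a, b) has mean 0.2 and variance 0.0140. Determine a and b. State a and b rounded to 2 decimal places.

a = 2.09, b = 8.34

Let s = a+b. The Beta variance is μ(1−μ)/(s+1).
So s+1 = μ(1−μ)/σ² = (0.2×0.8)/0.0140 = 0.16/0.0140 = 11.4286, giving s = 10.4286.
Then a = μs = 0.2×10.4286 = 2.09 and b = (1−μ)s = 0.8×10.4286 = 8.34.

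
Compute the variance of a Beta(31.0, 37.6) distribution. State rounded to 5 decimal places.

0.00356

Var = αβ/[(α+β)²(α+β+1)] = (31.0×37.6)/(68.6²×69.6) = 1165.60/327534.816 = 0.00356.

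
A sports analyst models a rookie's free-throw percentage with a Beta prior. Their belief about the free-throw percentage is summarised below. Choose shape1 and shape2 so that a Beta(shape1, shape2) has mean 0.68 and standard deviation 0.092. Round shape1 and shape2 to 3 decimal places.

First σ² = 0.008464. Setting shape1 = μn, shape2 = (1−μ)n with n = shape1+shape2,
μ(1−μ)/(n+1) = 0.008464 ⇒ n+1 = 0.2176/0.008464 = 25.7089 ⇒ n = 24.7089.
Hence shape1 = 0.68×24.7089 = 16.802, shape2 = 0.32×24.7089 = 7.907.

shape1 = 16.802, shape2 = 7.907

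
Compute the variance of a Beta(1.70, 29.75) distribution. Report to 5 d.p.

0.00158

Var = αβ/[(α+β)²(α+β+1)] = (1.70×29.75)/(31.45²×32.45) = 50.5750/32096.376125 = 0.00158.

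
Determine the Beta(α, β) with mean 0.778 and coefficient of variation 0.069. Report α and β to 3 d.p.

Var = (CV·μ)² = (0.069×0.778)² = 0.002882.
α+β = μ(1−μ)/Var − 1 = 0.172716/0.002882 − 1 = 58.9343.
Thus α = 0.778·58.9343 = 45.851 and β = 0.222·58.9343 = 13.083.

α = 45.851, β = 13.083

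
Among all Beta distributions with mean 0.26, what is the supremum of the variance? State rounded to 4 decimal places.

Var = μ(1−μ)/(α+β+1), which approaches μ(1−μ) as α+β → 0.
So the supremum is μ(1−μ) = 0.26×0.74 = 0.1924.

0.1924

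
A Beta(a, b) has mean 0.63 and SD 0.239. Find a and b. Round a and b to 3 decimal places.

First σ² = 0.057121. Setting a = μn, b = (1−μ)n with n = a+b,
μ(1−μ)/(n+1) = 0.057121 ⇒ n+1 = 0.2331/0.057121 = 4.0808 ⇒ n = 3.0808.
Hence a = 0.63×3.0808 = 1.941, b = 0.37×3.0808 = 1.140.

a = 1.941, b = 1.140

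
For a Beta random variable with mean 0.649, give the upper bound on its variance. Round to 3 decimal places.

Var = μ(1−μ)/(α+β+1), which approaches μ(1−μ) as α+β → 0.
So the supremum is μ(1−μ) = 0.649×0.351 = 0.228.

0.228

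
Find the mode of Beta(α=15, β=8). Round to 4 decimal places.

The density x^(α−1)(1−x)^(β−1) is maximised at (α−1)/(α+β−2) = 14/21 = 0.6667.

0.6667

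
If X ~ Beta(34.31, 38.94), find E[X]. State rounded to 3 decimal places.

0.468

E[X] = α/(α+β) = 34.31/73.25 = 0.468.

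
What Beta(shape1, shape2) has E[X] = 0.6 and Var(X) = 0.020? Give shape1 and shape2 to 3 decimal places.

By moment matching, shape1+shape2 = μ(1−μ)/σ² − 1 = (0.6·0.4)/0.020 − 1 = 12.0000 − 1 = 11.0000.
Since shape1/(shape1+shape2) = μ, shape1 = 0.6·11.0000 = 6.600 and shape2 = 0.4·11.0000 = 4.400.

shape1 = 6.600, shape2 = 4.400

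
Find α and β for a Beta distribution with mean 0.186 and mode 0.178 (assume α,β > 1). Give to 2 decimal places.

With s = α+β: μ = α/s and mode = (α−1)/(s−2). Eliminating α = μs,
μs − 1 = m(s−2) ⇒ s(μ−m) = 1−2m ⇒ s = 0.644/0.008 = 80.5000.
So α = μs = 14.97, β = (1−μ)s = 65.53.

α = 14.97, β = 65.53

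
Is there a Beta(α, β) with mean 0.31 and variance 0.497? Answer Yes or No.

The Beta variance bound is σ² < μ(1−μ).
Here μ(1−μ) = 0.31×0.69 = 0.2139, and 0.497 ≥ 0.2139.

No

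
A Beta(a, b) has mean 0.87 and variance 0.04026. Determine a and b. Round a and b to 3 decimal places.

By moment matching, a+b = μ(1−μ)/σ² − 1 = (0.87·0.13)/0.04026 − 1 = 2.8092 − 1 = 1.8092.
Since a/(a+b) = μ, a = 0.87·1.8092 = 1.574 and b = 0.13·1.8092 = 0.235.

a = 1.574, b = 0.235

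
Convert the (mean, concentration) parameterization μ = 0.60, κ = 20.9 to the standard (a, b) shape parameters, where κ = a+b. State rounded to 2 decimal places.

a = 12.54, b = 8.36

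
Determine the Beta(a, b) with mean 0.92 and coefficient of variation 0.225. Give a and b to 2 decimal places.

a = 0.66, b = 0.06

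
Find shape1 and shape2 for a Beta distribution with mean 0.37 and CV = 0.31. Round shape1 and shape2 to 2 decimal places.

shape1 = 6.19, shape2 = 10.53

Var = (CV·μ)² = (0.31×0.37)² = 0.013156.
shape1+shape2 = μ(1−μ)/Var − 1 = 0.2331/0.013156 − 1 = 16.7180.
Thus shape1 = 0.37·16.7180 = 6.19 and shape2 = 0.63·16.7180 = 10.53.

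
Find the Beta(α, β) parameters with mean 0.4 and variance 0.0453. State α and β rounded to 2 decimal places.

α = 1.72, β = 2.58

Let s = α+β. The Beta variance is μ(1−μ)/(s+1).
So s+1 = μ(1−μ)/σ² = (0.4×0.6)/0.0453 = 0.24/0.0453 = 5.2980, giving s = 4.2980.
Then α = μs = 0.4×4.2980 = 1.72 and β = (1−μ)s = 0.6×4.2980 = 2.58.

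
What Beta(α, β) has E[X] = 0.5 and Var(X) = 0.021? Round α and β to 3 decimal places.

Let s = α+β. The Beta variance is μ(1−μ)/(s+1).
So s+1 = μ(1−μ)/σ² = (0.5×0.5)/0.021 = 0.25/0.021 = 11.9048, giving s = 10.9048.
Then α = μs = 0.5×10.9048 = 5.452 and β = (1−μ)s = 0.5×10.9048 = 5.452.

α = 5.452, β = 5.452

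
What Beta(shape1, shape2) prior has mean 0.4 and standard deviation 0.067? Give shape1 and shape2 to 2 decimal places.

σ² = 0.067² = 0.004489.
With s = shape1+shape2, Var = μ(1−μ)/(s+1), so s+1 = (0.4×0.6)/0.004489 = 53.4640 and s = 52.4640.
shape1 = μs = 20.99, shape2 = (1−μ)s = 31.48.

shape1 = 20.99, shape2 = 31.48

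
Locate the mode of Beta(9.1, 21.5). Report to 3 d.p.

0.283

With α,β > 1, mode = (α−1)/(α+β−2) = 8.1/28.6 = 0.283.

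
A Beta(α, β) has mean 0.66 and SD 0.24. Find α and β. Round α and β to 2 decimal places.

α = 1.91, β = 0.98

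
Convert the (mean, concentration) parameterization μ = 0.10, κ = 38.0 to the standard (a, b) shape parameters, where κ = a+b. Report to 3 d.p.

a = 3.800, b = 34.200

a = μκ = 0.10×38.0 = 3.800 and b = (1−μ)κ = 0.90×38.0 = 34.200.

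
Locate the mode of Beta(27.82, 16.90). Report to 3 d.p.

With α,β > 1, mode = (α−1)/(α+β−2) = 26.82/42.72 = 0.628.

0.628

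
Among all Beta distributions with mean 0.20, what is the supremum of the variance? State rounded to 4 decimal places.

0.1600

Var = μ(1−μ)/(α+β+1), which approaches μ(1−μ) as α+β → 0.
So the supremum is μ(1−μ) = 0.20×0.80 = 0.1600.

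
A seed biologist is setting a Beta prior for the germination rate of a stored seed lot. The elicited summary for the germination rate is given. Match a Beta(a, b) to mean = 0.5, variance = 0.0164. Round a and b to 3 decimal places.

a = 7.122, b = 7.122

By moment matching, a+b = μ(1−μ)/σ² − 1 = (0.5·0.5)/0.0164 − 1 = 15.2439 − 1 = 14.2439.
Since a/(a+b) = μ, a = 0.5·14.2439 = 7.122 and b = 0.5·14.2439 = 7.122.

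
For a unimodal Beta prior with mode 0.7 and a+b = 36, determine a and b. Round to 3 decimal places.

a = 24.800, b = 11.200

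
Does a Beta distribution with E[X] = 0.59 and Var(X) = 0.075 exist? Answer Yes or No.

Yes

For any Beta, Var(X) < E[X]·(1−E[X]).
Here μ(1−μ) = 0.59×0.41 = 0.2419, and 0.075 < 0.2419.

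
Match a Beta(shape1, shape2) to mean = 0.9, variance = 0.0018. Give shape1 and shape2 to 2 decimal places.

shape1 = 44.10, shape2 = 4.90

Let s = shape1+shape2. The Beta variance is μ(1−μ)/(s+1).
So s+1 = μ(1−μ)/σ² = (0.9×0.1)/0.0018 = 0.09/0.0018 = 50.0000, giving s = 49.0000.
Then shape1 = μs = 0.9×49.0000 = 44.10 and shape2 = (1−μ)s = 0.1×49.0000 = 4.90.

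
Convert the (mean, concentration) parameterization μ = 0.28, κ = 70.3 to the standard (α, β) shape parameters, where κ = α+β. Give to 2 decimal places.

Split κ in proportion μ : (1−μ): α = 0.28·70.3 = 19.68, β = 70.3 − 19.68 = 50.62.

α = 19.68, β = 50.62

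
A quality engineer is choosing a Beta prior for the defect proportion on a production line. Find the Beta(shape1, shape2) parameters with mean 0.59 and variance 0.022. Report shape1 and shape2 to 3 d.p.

shape1 = 5.897, shape2 = 4.098

By moment matching, shape1+shape2 = μ(1−μ)/σ² − 1 = (0.59·0.41)/0.022 − 1 = 10.9955 − 1 = 9.9955.
Since shape1/(shape1+shape2) = μ, shape1 = 0.59·9.9955 = 5.897 and shape2 = 0.41·9.9955 = 4.098.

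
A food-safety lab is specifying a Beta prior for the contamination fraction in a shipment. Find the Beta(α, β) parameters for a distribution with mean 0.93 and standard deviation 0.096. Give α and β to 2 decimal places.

First σ² = 0.009216. Setting α = μn, β = (1−μ)n with n = α+β,
μ(1−μ)/(n+1) = 0.009216 ⇒ n+1 = 0.0651/0.009216 = 7.0638 ⇒ n = 6.0638.
Hence α = 0.93×6.0638 = 5.64, β = 0.07×6.0638 = 0.42.

α = 5.64, β = 0.42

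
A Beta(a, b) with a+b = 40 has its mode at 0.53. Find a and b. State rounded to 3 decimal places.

For a,b>1 the mode is (a−1)/(a+b−2), so a = mode·(κ−2)+1 = 0.53×38+1 = 21.140.
And b = (1−mode)·(κ−2)+1 = 0.47×38+1 = 18.860.

a = 21.140, b = 18.860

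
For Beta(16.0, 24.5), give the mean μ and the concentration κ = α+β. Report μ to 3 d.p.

κ = α+β = 16.0+24.5 = 40.5; μ = α/κ = 16.0/40.5 = 0.395.

μ = 0.395, κ = 40.5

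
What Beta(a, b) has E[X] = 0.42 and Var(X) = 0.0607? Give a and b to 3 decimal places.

Write ν = a+b; then a = μν and Var = μ(1−μ)/(ν+1).
ν = μ(1−μ)/Var − 1 = 0.2436/0.0607 − 1 = 3.0132.
a = 0.42·3.0132 = 1.266, b = 0.58·3.0132 = 1.748.

a = 1.266, b = 1.748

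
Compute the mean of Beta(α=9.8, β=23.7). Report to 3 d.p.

E[X] = α/(α+β) = 9.8/33.5 = 0.293.

0.293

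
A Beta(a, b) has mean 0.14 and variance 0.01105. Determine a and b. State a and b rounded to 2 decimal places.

Write ν = a+b; then a = μν and Var = μ(1−μ)/(ν+1).
ν = μ(1−μ)/Var − 1 = 0.1204/0.01105 − 1 = 9.8959.
a = 0.14·9.8959 = 1.39, b = 0.86·9.8959 = 8.51.

a = 1.39, b = 8.51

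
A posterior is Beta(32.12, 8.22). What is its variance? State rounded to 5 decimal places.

0.00392

Var = αβ/[(α+β)²(α+β+1)] = (32.12×8.22)/(40.34²×41.34) = 264.0264/67273.226904 = 0.00392.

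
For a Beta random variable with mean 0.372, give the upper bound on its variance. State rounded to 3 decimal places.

0.234

For fixed mean μ the Beta variance is μ(1−μ)/(α+β+1), increasing as α+β decreases.
Its least upper bound (not attained) is μ(1−μ) = 0.372·0.628 = 0.234.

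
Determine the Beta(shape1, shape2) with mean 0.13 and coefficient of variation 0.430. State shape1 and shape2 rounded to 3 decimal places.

Var = (CV·μ)² = (0.430×0.13)² = 0.003125.
shape1+shape2 = μ(1−μ)/Var − 1 = 0.1131/0.003125 − 1 = 35.1942.
Thus shape1 = 0.13·35.1942 = 4.575 and shape2 = 0.87·35.1942 = 30.619.

shape1 = 4.575, shape2 = 30.619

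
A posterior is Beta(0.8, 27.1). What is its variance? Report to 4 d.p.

0.0010

α+β = 27.9 and αβ = 21.68, so Var = αβ/[(α+β)²(α+β+1)] = 21.68/22496.049 = 0.0010.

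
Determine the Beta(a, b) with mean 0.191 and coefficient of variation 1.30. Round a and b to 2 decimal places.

a = 0.29, b = 1.22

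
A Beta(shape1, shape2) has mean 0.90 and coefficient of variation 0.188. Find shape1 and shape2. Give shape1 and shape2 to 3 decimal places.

shape1 = 1.929, shape2 = 0.214

Var = (CV·μ)² = (0.188×0.90)² = 0.028629.
shape1+shape2 = μ(1−μ)/Var − 1 = 0.0900/0.028629 − 1 = 2.1437.
Thus shape1 = 0.90·2.1437 = 1.929 and shape2 = 0.10·2.1437 = 0.214.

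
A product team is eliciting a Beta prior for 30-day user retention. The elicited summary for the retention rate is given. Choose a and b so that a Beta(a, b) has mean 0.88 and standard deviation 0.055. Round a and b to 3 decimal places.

a = 29.840, b = 4.069

First σ² = 0.003025. Setting a = μn, b = (1−μ)n with n = a+b,
μ(1−μ)/(n+1) = 0.003025 ⇒ n+1 = 0.1056/0.003025 = 34.9091 ⇒ n = 33.9091.
Hence a = 0.88×33.9091 = 29.840, b = 0.12×33.9091 = 4.069.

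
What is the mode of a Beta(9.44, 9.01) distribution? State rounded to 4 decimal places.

The density x^(α−1)(1−x)^(β−1) is maximised at (α−1)/(α+β−2) = 8.44/16.45 = 0.5131.

0.5131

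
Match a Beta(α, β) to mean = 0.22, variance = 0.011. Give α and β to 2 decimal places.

α = 3.21, β = 11.39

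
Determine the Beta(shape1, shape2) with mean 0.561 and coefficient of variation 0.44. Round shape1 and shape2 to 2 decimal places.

Var = (CV·μ)² = (0.44×0.561)² = 0.060930.
shape1+shape2 = μ(1−μ)/Var − 1 = 0.246279/0.060930 − 1 = 3.0420.
Thus shape1 = 0.561·3.0420 = 1.71 and shape2 = 0.439·3.0420 = 1.34.

shape1 = 1.71, shape2 = 1.34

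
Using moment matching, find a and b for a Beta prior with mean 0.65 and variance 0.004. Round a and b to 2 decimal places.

a = 36.32, b = 19.56

By moment matching, a+b = μ(1−μ)/σ² − 1 = (0.65·0.35)/0.004 − 1 = 56.8750 − 1 = 55.8750.
Since a/(a+b) = μ, a = 0.65·55.8750 = 36.32 and b = 0.35·55.8750 = 19.56.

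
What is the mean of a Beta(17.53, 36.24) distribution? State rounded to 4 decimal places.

0.3260

E[X] = α/(α+β) = 17.53/53.77 = 0.3260.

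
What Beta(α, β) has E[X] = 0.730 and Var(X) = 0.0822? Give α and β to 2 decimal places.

α = 1.02, β = 0.38

By moment matching, α+β = μ(1−μ)/σ² − 1 = (0.730·0.270)/0.0822 − 1 = 2.3978 − 1 = 1.3978.
Since α/(α+β) = μ, α = 0.730·1.3978 = 1.02 and β = 0.270·1.3978 = 0.38.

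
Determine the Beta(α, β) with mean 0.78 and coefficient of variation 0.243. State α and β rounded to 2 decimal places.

σ = CV·μ = 0.243×0.78 = 0.18954, so σ² = 0.035925.
s+1 = μ(1−μ)/σ² = 0.1716/0.035925 = 4.7766, so s = α+β = 3.7766.
α = μs = 2.95, β = (1−μ)s = 0.83.

α = 2.95, β = 0.83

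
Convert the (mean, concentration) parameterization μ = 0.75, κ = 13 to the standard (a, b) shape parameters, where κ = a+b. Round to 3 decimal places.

a = μκ = 0.75×13 = 9.750 and b = (1−μ)κ = 0.25×13 = 3.250.

a = 9.750, b = 3.250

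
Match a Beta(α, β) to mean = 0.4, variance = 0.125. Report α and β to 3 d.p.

Let s = α+β. The Beta variance is μ(1−μ)/(s+1).
So s+1 = μ(1−μ)/σ² = (0.4×0.6)/0.125 = 0.24/0.125 = 1.9200, giving s = 0.9200.
Then α = μs = 0.4×0.9200 = 0.368 and β = (1−μ)s = 0.6×0.9200 = 0.552.

α = 0.368, β = 0.552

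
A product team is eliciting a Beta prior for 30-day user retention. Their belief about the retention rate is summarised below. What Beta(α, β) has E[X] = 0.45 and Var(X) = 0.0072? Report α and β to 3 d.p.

α = 15.019, β = 18.356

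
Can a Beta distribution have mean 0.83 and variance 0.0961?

Yes

For any Beta, Var(X) < E[X]·(1−E[X]).
Here μ(1−μ) = 0.83×0.17 = 0.1411, and 0.0961 < 0.1411.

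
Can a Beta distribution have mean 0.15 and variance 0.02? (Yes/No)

For any Beta, Var(X) < E[X]·(1−E[X]).
Here μ(1−μ) = 0.15×0.85 = 0.1275, and 0.02 < 0.1275.

Yes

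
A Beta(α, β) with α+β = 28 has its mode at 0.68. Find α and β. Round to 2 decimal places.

α = 18.68, β = 9.32

Mode = (α−1)/(κ−2) with κ = α+β, so α−1 = 0.68·26 = 17.68.
α = 18.68; β = κ − α = 9.32.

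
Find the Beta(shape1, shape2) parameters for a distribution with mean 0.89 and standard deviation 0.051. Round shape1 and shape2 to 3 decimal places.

shape1 = 32.609, shape2 = 4.030

σ² = 0.051² = 0.002601.
With s = shape1+shape2, Var = μ(1−μ)/(s+1), so s+1 = (0.89×0.11)/0.002601 = 37.6394 and s = 36.6394.
shape1 = μs = 32.609, shape2 = (1−μ)s = 4.030.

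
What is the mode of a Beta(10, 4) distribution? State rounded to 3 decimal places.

With α,β > 1, mode = (α−1)/(α+β−2) = 9/12 = 0.750.

0.750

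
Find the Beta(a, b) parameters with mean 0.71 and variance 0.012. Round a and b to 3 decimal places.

a = 11.472, b = 4.686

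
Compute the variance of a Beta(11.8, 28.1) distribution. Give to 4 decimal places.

Var = αβ/[(α+β)²(α+β+1)] = (11.8×28.1)/(39.9²×40.9) = 331.58/65113.209 = 0.0051.

0.0051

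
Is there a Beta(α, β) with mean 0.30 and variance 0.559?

No

For any Beta, Var(X) < E[X]·(1−E[X]).
Here μ(1−μ) = 0.30×0.70 = 0.2100, and 0.559 ≥ 0.2100.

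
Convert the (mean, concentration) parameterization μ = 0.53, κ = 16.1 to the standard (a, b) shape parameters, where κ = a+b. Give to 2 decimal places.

Split κ in proportion μ : (1−μ): a = 0.53·16.1 = 8.53, b = 16.1 − 8.53 = 7.57.

a = 8.53, b = 7.57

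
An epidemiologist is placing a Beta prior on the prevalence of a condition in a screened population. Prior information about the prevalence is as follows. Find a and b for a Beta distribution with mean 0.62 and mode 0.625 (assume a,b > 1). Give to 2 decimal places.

With s = a+b: μ = a/s and mode = (a−1)/(s−2). Eliminating a = μs,
μs − 1 = m(s−2) ⇒ s(μ−m) = 1−2m ⇒ s = -0.250/-0.005 = 50.0000.
So a = μs = 31.00, b = (1−μ)s = 19.00.

a = 31.00, b = 19.00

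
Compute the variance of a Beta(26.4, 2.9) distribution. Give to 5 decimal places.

0.00294

μ = 26.4/29.3 = 0.901024; Var = μ(1−μ)/(α+β+1) = 0.0891798/30.3 = 0.00294.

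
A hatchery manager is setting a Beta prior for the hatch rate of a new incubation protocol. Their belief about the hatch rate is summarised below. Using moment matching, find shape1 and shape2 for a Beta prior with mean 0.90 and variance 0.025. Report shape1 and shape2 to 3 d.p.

Let s = shape1+shape2. The Beta variance is μ(1−μ)/(s+1).
So s+1 = μ(1−μ)/σ² = (0.90×0.10)/0.025 = 0.0900/0.025 = 3.6000, giving s = 2.6000.
Then shape1 = μs = 0.90×2.6000 = 2.340 and shape2 = (1−μ)s = 0.10×2.6000 = 0.260.

shape1 = 2.340, shape2 = 0.260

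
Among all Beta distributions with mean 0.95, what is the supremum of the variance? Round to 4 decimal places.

Var = μ(1−μ)/(α+β+1), which approaches μ(1−μ) as α+β → 0.
So the supremum is μ(1−μ) = 0.95×0.05 = 0.0475.

0.0475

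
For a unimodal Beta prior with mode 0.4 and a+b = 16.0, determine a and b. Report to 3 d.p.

For a,b>1 the mode is (a−1)/(a+b−2), so a = mode·(κ−2)+1 = 0.4×14.0+1 = 6.600.
And b = (1−mode)·(κ−2)+1 = 0.6×14.0+1 = 9.400.

a = 6.600, b = 9.400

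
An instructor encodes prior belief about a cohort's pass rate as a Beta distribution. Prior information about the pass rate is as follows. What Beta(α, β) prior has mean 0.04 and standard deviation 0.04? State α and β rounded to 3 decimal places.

First σ² = 0.0016. Setting α = μn, β = (1−μ)n with n = α+β,
μ(1−μ)/(n+1) = 0.0016 ⇒ n+1 = 0.0384/0.0016 = 24.0000 ⇒ n = 23.0000.
Hence α = 0.04×23.0000 = 0.920, β = 0.96×23.0000 = 22.080.

α = 0.920, β = 22.080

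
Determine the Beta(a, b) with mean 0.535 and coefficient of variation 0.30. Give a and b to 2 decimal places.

σ = CV·μ = 0.30×0.535 = 0.16050, so σ² = 0.025760.
s+1 = μ(1−μ)/σ² = 0.248775/0.025760 = 9.6573, so s = a+b = 8.6573.
a = μs = 4.63, b = (1−μ)s = 4.03.

a = 4.63, b = 4.03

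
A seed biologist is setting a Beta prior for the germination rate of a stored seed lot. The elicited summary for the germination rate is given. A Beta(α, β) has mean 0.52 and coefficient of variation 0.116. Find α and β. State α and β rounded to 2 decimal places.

Var = (CV·μ)² = (0.116×0.52)² = 0.003639.
α+β = μ(1−μ)/Var − 1 = 0.2496/0.003639 − 1 = 67.5997.
Thus α = 0.52·67.5997 = 35.15 and β = 0.48·67.5997 = 32.45.

α = 35.15, β = 32.45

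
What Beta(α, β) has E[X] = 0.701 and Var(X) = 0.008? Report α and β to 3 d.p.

α = 17.665, β = 7.535

Let s = α+β. The Beta variance is μ(1−μ)/(s+1).
So s+1 = μ(1−μ)/σ² = (0.701×0.299)/0.008 = 0.209599/0.008 = 26.1999, giving s = 25.1999.
Then α = μs = 0.701×25.1999 = 17.665 and β = (1−μ)s = 0.299×25.1999 = 7.535.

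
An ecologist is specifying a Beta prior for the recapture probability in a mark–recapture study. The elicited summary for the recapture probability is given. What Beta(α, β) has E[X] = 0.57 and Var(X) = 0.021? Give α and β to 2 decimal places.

α = 6.08, β = 4.59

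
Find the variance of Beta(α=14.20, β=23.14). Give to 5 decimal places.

μ = 14.20/37.34 = 0.380289; Var = μ(1−μ)/(α+β+1) = 0.2356693/38.34 = 0.00615.

0.00615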